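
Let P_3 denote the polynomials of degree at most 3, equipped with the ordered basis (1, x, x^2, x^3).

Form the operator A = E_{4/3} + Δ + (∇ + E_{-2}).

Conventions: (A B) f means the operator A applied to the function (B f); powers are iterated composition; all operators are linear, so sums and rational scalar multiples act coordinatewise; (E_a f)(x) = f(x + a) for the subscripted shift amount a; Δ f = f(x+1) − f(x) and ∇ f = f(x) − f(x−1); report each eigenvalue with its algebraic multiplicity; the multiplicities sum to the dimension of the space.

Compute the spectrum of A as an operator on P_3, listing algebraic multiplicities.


image of 1: 2
image of x: 2x + 4/3
image of x^2: 2x^2 + (8/3)x + 52/9
image of x^3: 2x^3 + 4x^2 + (52/3)x - 98/27
the matrix is upper triangular; its diagonal is (2, 2, 2, 2)
for a triangular matrix the eigenvalues are the diagonal entries, with algebraic multiplicity their repetition count

λ = 2 (multiplicity 4)


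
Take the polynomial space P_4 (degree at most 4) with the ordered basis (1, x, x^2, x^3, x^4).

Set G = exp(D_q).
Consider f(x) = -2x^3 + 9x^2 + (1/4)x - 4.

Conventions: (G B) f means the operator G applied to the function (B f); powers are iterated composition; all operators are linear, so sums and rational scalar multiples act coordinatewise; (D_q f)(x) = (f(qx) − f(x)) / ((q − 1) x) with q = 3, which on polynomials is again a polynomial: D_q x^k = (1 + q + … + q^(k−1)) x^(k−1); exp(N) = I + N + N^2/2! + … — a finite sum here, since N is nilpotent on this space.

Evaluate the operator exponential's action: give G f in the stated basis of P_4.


order-1 term: -26x^2 + 36x + 1/4
order-2 term: -52x + 18
order-3 term: -52/3
the series for exp(D_q) f terminates at order 3
exp(D_q) f = -2x^3 - 17x^2 - (63/4)x - 37/12

the image equals g(x) = -2x^3 - 17x^2 - (63/4)x - 37/12


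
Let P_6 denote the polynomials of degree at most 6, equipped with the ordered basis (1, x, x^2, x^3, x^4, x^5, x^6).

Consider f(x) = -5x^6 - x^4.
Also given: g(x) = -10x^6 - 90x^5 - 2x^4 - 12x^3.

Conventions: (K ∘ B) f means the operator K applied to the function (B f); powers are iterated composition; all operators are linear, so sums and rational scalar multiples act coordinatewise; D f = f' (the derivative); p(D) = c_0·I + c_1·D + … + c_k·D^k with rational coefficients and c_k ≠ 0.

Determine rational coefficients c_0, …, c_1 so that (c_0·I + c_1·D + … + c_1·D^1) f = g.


c_0 = 2, c_1 = 3

D^0 f = -5x^6 - x^4
D^1 f = -30x^5 - 4x^3
matching coefficients of g against c_0 f + c_1 Df + … from the top degree down determines the c_i
solution: c_0 = 2, c_1 = 3


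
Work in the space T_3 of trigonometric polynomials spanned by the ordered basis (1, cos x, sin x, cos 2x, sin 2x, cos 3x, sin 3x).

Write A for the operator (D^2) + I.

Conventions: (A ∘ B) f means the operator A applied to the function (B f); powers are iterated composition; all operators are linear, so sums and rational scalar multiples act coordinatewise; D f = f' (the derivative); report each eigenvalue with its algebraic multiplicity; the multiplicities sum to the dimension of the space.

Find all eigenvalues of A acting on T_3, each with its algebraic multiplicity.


λ = -8 (multiplicity 2), λ = -3 (multiplicity 2), λ = 0 (multiplicity 2), λ = 1 (multiplicity 1)

image of 1: 1
image of cos x: 0
image of sin x: 0
image of cos 2x: -3cos 2x
image of sin 2x: -3sin 2x
image of cos 3x: -8cos 3x
image of sin 3x: -8sin 3x
the matrix is diagonal; its diagonal is (1, 0, 0, -3, -3, -8, -8)
for a triangular matrix the eigenvalues are the diagonal entries, with algebraic multiplicity their repetition count


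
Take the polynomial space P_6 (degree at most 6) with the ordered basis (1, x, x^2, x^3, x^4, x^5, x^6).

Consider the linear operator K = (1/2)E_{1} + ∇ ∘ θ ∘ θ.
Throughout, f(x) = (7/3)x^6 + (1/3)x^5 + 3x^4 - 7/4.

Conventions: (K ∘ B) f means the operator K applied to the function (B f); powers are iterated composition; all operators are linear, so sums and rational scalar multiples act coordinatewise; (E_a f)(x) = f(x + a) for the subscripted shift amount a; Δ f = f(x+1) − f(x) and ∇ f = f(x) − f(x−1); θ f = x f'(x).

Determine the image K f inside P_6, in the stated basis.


E_{1} f = (7/3)x^6 + (43/3)x^5 + (119/3)x^4 + 62x^3 + (169/3)x^2 + (83/3)x + 47/12
((1/2)E_{1}) f = (7/6)x^6 + (43/6)x^5 + (119/6)x^4 + 31x^3 + (169/6)x^2 + (83/6)x + 47/24
θ f = 14x^6 + (5/3)x^5 + 12x^4
θ θ f = 84x^6 + (25/3)x^5 + 48x^4
∇ θ θ f = 504x^5 - (3655/3)x^4 + (5366/3)x^3 - (4394/3)x^2 + (1963/3)x - 371/3
((1/2)E_{1} + ∇ ∘ θ ∘ θ) f = (7/6)x^6 + (3067/6)x^5 - (2397/2)x^4 + (5459/3)x^3 - (2873/2)x^2 + (4009/6)x - 2921/24

g(x) = (7/6)x^6 + (3067/6)x^5 - (2397/2)x^4 + (5459/3)x^3 - (2873/2)x^2 + (4009/6)x - 2921/24


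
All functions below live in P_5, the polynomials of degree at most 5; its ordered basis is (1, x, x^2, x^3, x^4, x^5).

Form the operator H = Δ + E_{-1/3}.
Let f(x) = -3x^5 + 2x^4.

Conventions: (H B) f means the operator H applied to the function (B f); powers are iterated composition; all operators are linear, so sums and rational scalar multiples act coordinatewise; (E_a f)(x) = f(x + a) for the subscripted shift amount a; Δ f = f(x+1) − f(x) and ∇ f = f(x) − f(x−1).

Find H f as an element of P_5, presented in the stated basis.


the result is g(x) = -3x^5 - 8x^4 - 28x^3 - (140/9)x^2 - (202/27)x - 26/27

Δ f = -15x^4 - 22x^3 - 18x^2 - 7x - 1
E_{-1/3} f = -3x^5 + 7x^4 - 6x^3 + (22/9)x^2 - (13/27)x + 1/27
(Δ + E_{-1/3}) f = -3x^5 - 8x^4 - 28x^3 - (140/9)x^2 - (202/27)x - 26/27


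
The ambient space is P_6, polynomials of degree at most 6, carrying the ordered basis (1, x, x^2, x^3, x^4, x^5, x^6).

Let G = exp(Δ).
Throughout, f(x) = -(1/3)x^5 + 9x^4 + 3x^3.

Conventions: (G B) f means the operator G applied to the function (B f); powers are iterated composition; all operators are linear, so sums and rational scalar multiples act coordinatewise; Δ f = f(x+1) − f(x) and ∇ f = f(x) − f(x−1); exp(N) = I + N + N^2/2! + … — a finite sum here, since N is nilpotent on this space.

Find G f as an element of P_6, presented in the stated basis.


order-1 term: -(5/3)x^4 + (98/3)x^3 + (179/3)x^2 + (130/3)x + 35/3
order-2 term: -(10/3)x^3 + 44x^2 + (316/3)x + 67
order-3 term: -(10/3)x^2 + 26x + 146/3
order-4 term: -(5/3)x + 17/3
order-5 term: -1/3
the series for exp(Δ) f terminates at order 5
exp(Δ) f = -(1/3)x^5 + (22/3)x^4 + (97/3)x^3 + (301/3)x^2 + 173x + 398/3

g(x) = -(1/3)x^5 + (22/3)x^4 + (97/3)x^3 + (301/3)x^2 + 173x + 398/3


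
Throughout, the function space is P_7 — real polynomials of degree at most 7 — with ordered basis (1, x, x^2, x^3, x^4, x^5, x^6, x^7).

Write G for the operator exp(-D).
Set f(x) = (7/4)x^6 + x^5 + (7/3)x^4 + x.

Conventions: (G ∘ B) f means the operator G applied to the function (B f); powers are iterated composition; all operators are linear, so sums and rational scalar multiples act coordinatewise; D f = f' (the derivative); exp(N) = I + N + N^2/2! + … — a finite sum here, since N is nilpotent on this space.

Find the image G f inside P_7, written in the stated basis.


order-1 term: -(21/2)x^5 - 5x^4 - (28/3)x^3 - 1
order-2 term: (105/4)x^4 + 10x^3 + 14x^2
order-3 term: -35x^3 - 10x^2 - (28/3)x
order-4 term: (105/4)x^2 + 5x + 7/3
order-5 term: -(21/2)x - 1
order-6 term: 7/4
the series for exp(-D) f terminates at order 6
exp(-D) f = (7/4)x^6 - (19/2)x^5 + (283/12)x^4 - (103/3)x^3 + (121/4)x^2 - (83/6)x + 25/12

the result is g(x) = (7/4)x^6 - (19/2)x^5 + (283/12)x^4 - (103/3)x^3 + (121/4)x^2 - (83/6)x + 25/12


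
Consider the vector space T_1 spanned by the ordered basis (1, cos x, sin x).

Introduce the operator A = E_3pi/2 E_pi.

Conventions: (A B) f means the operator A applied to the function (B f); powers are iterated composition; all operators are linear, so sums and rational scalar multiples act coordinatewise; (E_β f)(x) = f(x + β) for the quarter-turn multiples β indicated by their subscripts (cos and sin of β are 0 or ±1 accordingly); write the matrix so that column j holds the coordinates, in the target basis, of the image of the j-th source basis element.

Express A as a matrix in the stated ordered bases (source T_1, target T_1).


the matrix is [[1, 0, 0]; [0, 0, 1]; [0, -1, 0]] (rows listed top to bottom)

image of 1: 1
image of cos x: -sin x
image of sin x: cos x
each image's coordinates form column j of the matrix


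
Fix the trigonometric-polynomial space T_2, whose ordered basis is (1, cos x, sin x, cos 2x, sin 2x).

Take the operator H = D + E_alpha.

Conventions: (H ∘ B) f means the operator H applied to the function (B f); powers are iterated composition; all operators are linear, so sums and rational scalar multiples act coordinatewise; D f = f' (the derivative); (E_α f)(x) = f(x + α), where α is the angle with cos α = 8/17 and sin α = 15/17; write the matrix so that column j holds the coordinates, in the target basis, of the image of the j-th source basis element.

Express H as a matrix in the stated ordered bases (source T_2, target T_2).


image of 1: 1
image of cos x: (8/17)cos x - (32/17)sin x
image of sin x: (32/17)cos x + (8/17)sin x
image of cos 2x: -(161/289)cos 2x - (818/289)sin 2x
image of sin 2x: (818/289)cos 2x - (161/289)sin 2x
each image's coordinates form column j of the matrix

the matrix is [[1, 0, 0, 0, 0]; [0, 8/17, 32/17, 0, 0]; [0, -32/17, 8/17, 0, 0]; [0, 0, 0, -161/289, 818/289]; [0, 0, 0, -818/289, -161/289]] (rows listed top to bottom)


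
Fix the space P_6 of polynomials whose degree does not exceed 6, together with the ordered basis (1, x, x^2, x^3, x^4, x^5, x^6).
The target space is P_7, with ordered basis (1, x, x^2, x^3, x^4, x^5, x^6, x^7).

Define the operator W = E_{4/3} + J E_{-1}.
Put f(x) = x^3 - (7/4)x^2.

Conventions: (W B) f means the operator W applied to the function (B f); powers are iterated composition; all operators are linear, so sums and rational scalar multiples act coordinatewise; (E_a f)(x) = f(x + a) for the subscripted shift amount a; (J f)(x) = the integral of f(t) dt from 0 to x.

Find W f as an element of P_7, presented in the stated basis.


E_{4/3} f = x^3 + (9/4)x^2 + (2/3)x - 20/27
E_{-1} f = x^3 - (19/4)x^2 + (13/2)x - 11/4
J E_{-1} f = (1/4)x^4 - (19/12)x^3 + (13/4)x^2 - (11/4)x
(E_{4/3} + J E_{-1}) f = (1/4)x^4 - (7/12)x^3 + (11/2)x^2 - (25/12)x - 20/27

the result is g(x) = (1/4)x^4 - (7/12)x^3 + (11/2)x^2 - (25/12)x - 20/27


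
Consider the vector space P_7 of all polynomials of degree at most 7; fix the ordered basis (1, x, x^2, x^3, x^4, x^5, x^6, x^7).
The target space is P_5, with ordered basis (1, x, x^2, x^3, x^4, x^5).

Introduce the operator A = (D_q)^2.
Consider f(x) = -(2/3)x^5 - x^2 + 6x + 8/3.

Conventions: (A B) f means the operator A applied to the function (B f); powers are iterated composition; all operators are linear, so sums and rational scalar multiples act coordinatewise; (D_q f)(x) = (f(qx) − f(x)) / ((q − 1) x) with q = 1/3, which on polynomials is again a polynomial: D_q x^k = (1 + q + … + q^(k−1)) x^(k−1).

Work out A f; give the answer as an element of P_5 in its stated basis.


g(x) = -(9680/6561)x^3 - 4/3

D_q f = -(242/243)x^4 - (4/3)x + 6
D_q D_q f = -(9680/6561)x^3 - 4/3


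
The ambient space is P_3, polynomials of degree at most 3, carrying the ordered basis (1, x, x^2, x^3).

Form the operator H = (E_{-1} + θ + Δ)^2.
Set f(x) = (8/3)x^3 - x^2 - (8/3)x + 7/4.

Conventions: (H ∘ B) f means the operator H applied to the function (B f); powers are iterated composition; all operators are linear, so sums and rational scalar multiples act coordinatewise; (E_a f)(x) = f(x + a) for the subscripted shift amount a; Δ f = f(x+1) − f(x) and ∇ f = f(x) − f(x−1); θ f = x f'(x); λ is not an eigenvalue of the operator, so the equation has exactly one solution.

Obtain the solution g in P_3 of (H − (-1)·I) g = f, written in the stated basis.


the image equals g(x) = (8/51)x^3 - (1/10)x^2 - (424/255)x + 51/40

write g with unknown coordinates in the stated basis and equate coefficients in (H − (-1)·I) g = f
solving from the highest basis element down gives g = (8/51)x^3 - (1/10)x^2 - (424/255)x + 51/40
check: H g = (128/51)x^3 - (9/10)x^2 - (256/255)x + 19/40
so H g − (-1)·g = (8/3)x^3 - x^2 - (8/3)x + 7/4 = f ✓


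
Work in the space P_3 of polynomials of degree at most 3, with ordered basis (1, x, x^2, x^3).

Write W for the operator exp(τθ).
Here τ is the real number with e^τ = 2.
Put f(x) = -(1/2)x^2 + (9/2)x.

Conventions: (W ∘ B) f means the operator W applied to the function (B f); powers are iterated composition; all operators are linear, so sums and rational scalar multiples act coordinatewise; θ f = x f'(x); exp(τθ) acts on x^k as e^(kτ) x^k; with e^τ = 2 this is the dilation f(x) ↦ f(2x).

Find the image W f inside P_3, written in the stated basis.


exp(τθ) x^k = e^(kτ) x^k; with e^τ = 2 this sends x^k to 2^k x^k
x ↦ 2 x
x^2 ↦ 4 x^2
applying this coordinatewise to f: exp(τθ) f = -2x^2 + 9x

g(x) = -2x^2 + 9x


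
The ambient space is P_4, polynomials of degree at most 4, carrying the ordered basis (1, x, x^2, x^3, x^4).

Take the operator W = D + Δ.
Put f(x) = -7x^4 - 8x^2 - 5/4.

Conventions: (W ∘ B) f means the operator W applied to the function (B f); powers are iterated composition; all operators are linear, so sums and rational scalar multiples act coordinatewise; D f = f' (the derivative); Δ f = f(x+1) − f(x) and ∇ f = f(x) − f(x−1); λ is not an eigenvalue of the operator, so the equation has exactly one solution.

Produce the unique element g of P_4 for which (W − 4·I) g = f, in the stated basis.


the result is g(x) = (7/4)x^4 + (7/2)x^3 + (79/8)x^2 + (57/4)x + 359/32

write g with unknown coordinates in the stated basis and equate coefficients in (W − 4·I) g = f
solving from the highest basis element down gives g = (7/4)x^4 + (7/2)x^3 + (79/8)x^2 + (57/4)x + 359/32
check: W g = 14x^3 + (63/2)x^2 + 57x + 349/8
so W g − 4·g = -7x^4 - 8x^2 - 5/4 = f ✓


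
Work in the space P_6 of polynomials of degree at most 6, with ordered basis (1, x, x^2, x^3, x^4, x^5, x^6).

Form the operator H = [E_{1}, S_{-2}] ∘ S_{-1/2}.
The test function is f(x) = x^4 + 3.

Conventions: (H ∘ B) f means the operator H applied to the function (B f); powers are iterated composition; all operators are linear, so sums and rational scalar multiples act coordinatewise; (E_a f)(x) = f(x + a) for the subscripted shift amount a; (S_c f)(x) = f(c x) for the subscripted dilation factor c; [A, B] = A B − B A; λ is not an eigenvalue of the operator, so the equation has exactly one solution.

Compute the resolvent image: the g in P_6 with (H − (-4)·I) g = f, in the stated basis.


write g with unknown coordinates in the stated basis and equate coefficients in (H − (-4)·I) g = f
solving from the highest basis element down gives g = (1/4)x^4 - (3/8)x^3 + (9/64)x^2 - (45/256)x + 1713/2048
check: H g = (3/2)x^3 - (9/16)x^2 + (45/64)x - 177/512
so H g − (-4)·g = x^4 + 3 = f ✓

the image equals g(x) = (1/4)x^4 - (3/8)x^3 + (9/64)x^2 - (45/256)x + 1713/2048


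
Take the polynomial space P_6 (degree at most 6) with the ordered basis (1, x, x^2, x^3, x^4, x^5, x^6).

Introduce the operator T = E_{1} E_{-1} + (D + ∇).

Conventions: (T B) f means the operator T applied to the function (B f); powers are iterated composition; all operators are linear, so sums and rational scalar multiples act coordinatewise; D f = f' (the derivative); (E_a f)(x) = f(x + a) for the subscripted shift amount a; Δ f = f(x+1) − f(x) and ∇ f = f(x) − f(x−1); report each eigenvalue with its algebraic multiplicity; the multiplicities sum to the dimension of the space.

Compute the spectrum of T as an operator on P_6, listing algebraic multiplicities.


image of 1: 1
image of x: x + 2
image of x^2: x^2 + 4x - 1
image of x^3: x^3 + 6x^2 - 3x + 1
image of x^4: x^4 + 8x^3 - 6x^2 + 4x - 1
image of x^5: x^5 + 10x^4 - 10x^3 + 10x^2 - 5x + 1
image of x^6: x^6 + 12x^5 - 15x^4 + 20x^3 - 15x^2 + 6x - 1
the matrix is upper triangular; its diagonal is (1, 1, 1, 1, 1, 1, 1)
for a triangular matrix the eigenvalues are the diagonal entries, with algebraic multiplicity their repetition count

λ = 1 (multiplicity 7)


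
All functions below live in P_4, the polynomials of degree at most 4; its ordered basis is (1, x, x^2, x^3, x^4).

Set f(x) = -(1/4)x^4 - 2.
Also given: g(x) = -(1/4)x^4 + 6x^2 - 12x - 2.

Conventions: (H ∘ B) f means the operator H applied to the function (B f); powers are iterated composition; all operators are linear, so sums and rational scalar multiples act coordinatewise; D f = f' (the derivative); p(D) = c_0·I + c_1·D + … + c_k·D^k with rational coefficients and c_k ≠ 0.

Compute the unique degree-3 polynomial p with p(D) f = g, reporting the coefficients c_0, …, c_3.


D^0 f = -(1/4)x^4 - 2
D^1 f = -x^3
D^2 f = -3x^2
D^3 f = -6x
matching coefficients of g against c_0 f + c_1 Df + … from the top degree down determines the c_i
solution: c_0 = 1, c_1 = 0, c_2 = -2, c_3 = 2

c_0 = 1, c_1 = 0, c_2 = -2, c_3 = 2


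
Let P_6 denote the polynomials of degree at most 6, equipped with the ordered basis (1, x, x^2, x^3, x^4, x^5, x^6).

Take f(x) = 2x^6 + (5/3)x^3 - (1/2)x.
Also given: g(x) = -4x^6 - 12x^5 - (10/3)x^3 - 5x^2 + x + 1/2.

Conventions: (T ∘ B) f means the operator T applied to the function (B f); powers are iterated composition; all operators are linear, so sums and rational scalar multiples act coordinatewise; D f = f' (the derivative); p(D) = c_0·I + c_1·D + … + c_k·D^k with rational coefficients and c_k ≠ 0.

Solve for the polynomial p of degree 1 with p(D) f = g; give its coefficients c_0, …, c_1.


D^0 f = 2x^6 + (5/3)x^3 - (1/2)x
D^1 f = 12x^5 + 5x^2 - 1/2
matching coefficients of g against c_0 f + c_1 Df + … from the top degree down determines the c_i
solution: c_0 = -2, c_1 = -1

c_0 = -2, c_1 = -1


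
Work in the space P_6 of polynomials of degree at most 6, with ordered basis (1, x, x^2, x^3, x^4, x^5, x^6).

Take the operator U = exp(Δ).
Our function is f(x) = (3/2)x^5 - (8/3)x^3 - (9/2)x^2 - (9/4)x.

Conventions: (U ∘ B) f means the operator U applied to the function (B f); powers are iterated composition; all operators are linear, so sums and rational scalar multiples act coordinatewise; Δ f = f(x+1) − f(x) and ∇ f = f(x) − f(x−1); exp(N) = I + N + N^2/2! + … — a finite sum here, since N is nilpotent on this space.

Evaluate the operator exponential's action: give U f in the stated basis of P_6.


order-1 term: (15/2)x^4 + 15x^3 + 7x^2 - (19/2)x - 95/12
order-2 term: 15x^3 + 45x^2 + (89/2)x + 10
order-3 term: 15x^2 + 45x + 209/6
order-4 term: (15/2)x + 15
order-5 term: 3/2
the series for exp(Δ) f terminates at order 5
exp(Δ) f = (3/2)x^5 + (15/2)x^4 + (82/3)x^3 + (125/2)x^2 + (341/4)x + 641/12

the image equals g(x) = (3/2)x^5 + (15/2)x^4 + (82/3)x^3 + (125/2)x^2 + (341/4)x + 641/12


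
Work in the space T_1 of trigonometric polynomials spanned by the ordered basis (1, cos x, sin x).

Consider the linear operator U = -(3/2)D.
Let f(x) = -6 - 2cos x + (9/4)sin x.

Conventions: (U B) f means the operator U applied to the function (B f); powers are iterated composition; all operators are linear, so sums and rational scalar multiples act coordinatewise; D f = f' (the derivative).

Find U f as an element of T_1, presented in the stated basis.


the image equals g(x) = -(27/8)cos x - 3sin x

D f = (9/4)cos x + 2sin x
(-(3/2)D) f = -(27/8)cos x - 3sin x


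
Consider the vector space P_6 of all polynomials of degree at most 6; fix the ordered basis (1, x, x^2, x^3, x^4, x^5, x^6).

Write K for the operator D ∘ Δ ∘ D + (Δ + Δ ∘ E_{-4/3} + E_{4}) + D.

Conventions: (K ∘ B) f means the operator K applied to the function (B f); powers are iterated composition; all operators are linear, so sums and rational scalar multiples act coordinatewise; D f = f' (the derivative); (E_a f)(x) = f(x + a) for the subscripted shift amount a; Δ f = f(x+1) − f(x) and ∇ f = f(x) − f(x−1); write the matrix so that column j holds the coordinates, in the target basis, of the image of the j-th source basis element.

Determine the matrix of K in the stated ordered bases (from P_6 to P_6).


image of 1: 1
image of x: x + 7
image of x^2: x^2 + 14x + 46/3
image of x^3: x^3 + 21x^2 + 46x + 220/3
image of x^4: x^4 + 28x^3 + 92x^2 + (880/3)x + 7178/27
image of x^5: x^5 + 35x^4 + (460/3)x^3 + (2200/3)x^2 + (35890/27)x + 84986/81
image of x^6: x^6 + 42x^5 + 230x^4 + (4400/3)x^3 + (35890/9)x^2 + (169972/27)x + 333832/81
each image's coordinates form column j of the matrix

the matrix is [[1, 7, 46/3, 220/3, 7178/27, 84986/81, 333832/81]; [0, 1, 14, 46, 880/3, 35890/27, 169972/27]; [0, 0, 1, 21, 92, 2200/3, 35890/9]; [0, 0, 0, 1, 28, 460/3, 4400/3]; [0, 0, 0, 0, 1, 35, 230]; [0, 0, 0, 0, 0, 1, 42]; [0, 0, 0, 0, 0, 0, 1]] (rows listed top to bottom)


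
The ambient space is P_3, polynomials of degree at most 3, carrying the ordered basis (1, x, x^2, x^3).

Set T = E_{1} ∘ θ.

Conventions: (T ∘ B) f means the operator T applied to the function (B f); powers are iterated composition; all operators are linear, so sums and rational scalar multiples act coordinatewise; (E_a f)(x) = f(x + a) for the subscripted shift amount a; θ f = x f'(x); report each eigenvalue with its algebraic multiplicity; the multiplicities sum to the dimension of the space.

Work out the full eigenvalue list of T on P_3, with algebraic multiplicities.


λ = 0 (multiplicity 1), λ = 1 (multiplicity 1), λ = 2 (multiplicity 1), λ = 3 (multiplicity 1)

image of 1: 0
image of x: x + 1
image of x^2: 2x^2 + 4x + 2
image of x^3: 3x^3 + 9x^2 + 9x + 3
the matrix is upper triangular; its diagonal is (0, 1, 2, 3)
for a triangular matrix the eigenvalues are the diagonal entries, with algebraic multiplicity their repetition count


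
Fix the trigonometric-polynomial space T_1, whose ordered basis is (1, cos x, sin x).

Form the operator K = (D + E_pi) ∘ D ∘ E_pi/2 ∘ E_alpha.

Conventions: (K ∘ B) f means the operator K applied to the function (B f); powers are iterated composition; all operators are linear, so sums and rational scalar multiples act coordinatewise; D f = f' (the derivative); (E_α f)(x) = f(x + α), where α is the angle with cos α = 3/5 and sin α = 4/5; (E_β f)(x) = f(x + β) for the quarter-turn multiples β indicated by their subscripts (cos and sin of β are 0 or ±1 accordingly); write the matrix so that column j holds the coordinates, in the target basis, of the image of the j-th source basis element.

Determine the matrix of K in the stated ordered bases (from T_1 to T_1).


image of 1: 0
image of cos x: (7/5)cos x - (1/5)sin x
image of sin x: (1/5)cos x + (7/5)sin x
each image's coordinates form column j of the matrix

the matrix is [[0, 0, 0]; [0, 7/5, 1/5]; [0, -1/5, 7/5]] (rows listed top to bottom)


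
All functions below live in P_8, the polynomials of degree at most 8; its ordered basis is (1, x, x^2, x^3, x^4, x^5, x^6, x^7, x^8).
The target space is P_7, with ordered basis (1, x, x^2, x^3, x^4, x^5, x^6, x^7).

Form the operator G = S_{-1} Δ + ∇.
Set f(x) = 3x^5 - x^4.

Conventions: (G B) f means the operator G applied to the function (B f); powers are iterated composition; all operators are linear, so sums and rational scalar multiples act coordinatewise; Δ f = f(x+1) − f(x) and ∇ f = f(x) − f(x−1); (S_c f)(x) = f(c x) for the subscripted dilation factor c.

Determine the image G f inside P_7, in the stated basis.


the result is g(x) = 30x^4 - 60x^3 + 60x^2 - 30x + 6

Δ f = 15x^4 + 26x^3 + 24x^2 + 11x + 2
S_{-1} Δ f = 15x^4 - 26x^3 + 24x^2 - 11x + 2
∇ f = 15x^4 - 34x^3 + 36x^2 - 19x + 4
(S_{-1} Δ + ∇) f = 30x^4 - 60x^3 + 60x^2 - 30x + 6


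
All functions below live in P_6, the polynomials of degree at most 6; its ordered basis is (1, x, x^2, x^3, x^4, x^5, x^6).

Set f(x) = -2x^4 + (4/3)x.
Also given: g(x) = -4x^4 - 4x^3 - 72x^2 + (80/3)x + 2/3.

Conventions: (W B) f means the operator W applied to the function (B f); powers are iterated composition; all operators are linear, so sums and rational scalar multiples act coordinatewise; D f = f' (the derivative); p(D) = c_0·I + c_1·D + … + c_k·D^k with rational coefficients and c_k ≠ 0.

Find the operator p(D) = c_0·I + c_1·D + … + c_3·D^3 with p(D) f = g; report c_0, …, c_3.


p(D) = 2·I + (1/2)·D + 3·D^2 − (1/2)·D^3, i.e. c_0 = 2, c_1 = 1/2, c_2 = 3, c_3 = -1/2

D^0 f = -2x^4 + (4/3)x
D^1 f = -8x^3 + 4/3
D^2 f = -24x^2
D^3 f = -48x
matching coefficients of g against c_0 f + c_1 Df + … from the top degree down determines the c_i
solution: c_0 = 2, c_1 = 1/2, c_2 = 3, c_3 = -1/2


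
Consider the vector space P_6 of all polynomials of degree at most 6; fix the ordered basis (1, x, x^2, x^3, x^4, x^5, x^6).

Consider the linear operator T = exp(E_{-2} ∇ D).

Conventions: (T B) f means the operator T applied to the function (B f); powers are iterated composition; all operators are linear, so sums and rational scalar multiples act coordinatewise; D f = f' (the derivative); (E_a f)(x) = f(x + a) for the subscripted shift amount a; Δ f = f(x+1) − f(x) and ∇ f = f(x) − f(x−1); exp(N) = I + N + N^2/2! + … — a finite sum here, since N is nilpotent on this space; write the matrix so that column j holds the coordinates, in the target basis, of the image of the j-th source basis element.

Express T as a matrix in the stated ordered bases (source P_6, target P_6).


image of 1: 1
image of x: x
image of x^2: x^2 + 2
image of x^3: x^3 + 6x - 15
image of x^4: x^4 + 12x^2 - 60x + 88
image of x^5: x^5 + 20x^3 - 150x^2 + 440x - 625
image of x^6: x^6 + 30x^4 - 300x^3 + 1320x^2 - 3750x + 5916
each image's coordinates form column j of the matrix

the matrix is [[1, 0, 2, -15, 88, -625, 5916]; [0, 1, 0, 6, -60, 440, -3750]; [0, 0, 1, 0, 12, -150, 1320]; [0, 0, 0, 1, 0, 20, -300]; [0, 0, 0, 0, 1, 0, 30]; [0, 0, 0, 0, 0, 1, 0]; [0, 0, 0, 0, 0, 0, 1]] (rows listed top to bottom)


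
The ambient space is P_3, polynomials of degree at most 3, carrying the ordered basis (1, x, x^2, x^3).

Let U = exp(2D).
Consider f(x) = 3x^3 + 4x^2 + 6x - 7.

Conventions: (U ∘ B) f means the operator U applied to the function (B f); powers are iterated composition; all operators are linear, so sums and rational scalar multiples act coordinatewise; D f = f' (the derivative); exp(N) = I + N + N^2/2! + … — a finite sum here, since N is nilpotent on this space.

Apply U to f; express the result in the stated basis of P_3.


the result is g(x) = 3x^3 + 22x^2 + 58x + 45

order-1 term: 18x^2 + 16x + 12
order-2 term: 36x + 16
order-3 term: 24
the series for exp(2D) f terminates at order 3
exp(2D) f = 3x^3 + 22x^2 + 58x + 45


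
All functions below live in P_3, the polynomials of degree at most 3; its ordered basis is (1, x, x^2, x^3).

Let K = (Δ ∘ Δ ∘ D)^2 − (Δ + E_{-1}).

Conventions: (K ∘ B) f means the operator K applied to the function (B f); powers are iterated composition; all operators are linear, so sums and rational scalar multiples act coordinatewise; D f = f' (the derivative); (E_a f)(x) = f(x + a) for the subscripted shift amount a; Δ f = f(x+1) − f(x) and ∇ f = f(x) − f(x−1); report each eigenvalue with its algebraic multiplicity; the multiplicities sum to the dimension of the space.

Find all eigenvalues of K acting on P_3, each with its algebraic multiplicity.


image of 1: -1
image of x: -x
image of x^2: -x^2 - 2
image of x^3: -x^3 - 6x
the matrix is upper triangular; its diagonal is (-1, -1, -1, -1)
for a triangular matrix the eigenvalues are the diagonal entries, with algebraic multiplicity their repetition count

λ = -1 (multiplicity 4)


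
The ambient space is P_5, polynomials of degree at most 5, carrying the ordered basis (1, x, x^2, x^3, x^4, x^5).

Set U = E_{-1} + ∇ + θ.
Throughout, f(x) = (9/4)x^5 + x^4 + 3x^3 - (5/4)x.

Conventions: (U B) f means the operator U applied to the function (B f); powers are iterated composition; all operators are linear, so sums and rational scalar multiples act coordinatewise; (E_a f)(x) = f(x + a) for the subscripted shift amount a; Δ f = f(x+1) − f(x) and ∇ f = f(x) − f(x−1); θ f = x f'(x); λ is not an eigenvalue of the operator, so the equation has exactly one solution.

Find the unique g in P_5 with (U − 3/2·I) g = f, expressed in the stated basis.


write g with unknown coordinates in the stated basis and equate coefficients in (U − 3/2·I) g = f
solving from the highest basis element down gives g = (1/2)x^5 + (2/7)x^4 + (6/5)x^3 - (5/2)x
check: U g = 3x^5 + (10/7)x^4 + (24/5)x^3 - 5x
so U g − 3/2·g = (9/4)x^5 + x^4 + 3x^3 - (5/4)x = f ✓

the result is g(x) = (1/2)x^5 + (2/7)x^4 + (6/5)x^3 - (5/2)x


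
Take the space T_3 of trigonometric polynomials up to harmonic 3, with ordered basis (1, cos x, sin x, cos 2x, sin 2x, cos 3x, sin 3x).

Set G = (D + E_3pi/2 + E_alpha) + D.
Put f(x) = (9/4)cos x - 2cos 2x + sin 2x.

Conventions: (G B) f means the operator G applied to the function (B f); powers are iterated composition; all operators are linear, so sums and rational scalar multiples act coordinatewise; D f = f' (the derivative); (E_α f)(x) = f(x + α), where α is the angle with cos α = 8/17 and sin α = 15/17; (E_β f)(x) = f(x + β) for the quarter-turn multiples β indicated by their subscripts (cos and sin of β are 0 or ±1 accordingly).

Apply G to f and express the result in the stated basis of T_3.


D f = -(9/4)sin x + 2cos 2x + 4sin 2x
E_3pi/2 f = (9/4)sin x + 2cos 2x - sin 2x
E_alpha f = (18/17)cos x - (135/68)sin x + (562/289)cos 2x + (319/289)sin 2x
(D + E_3pi/2 + E_alpha) f = (18/17)cos x - (135/68)sin x + (1718/289)cos 2x + (1186/289)sin 2x
D f = -(9/4)sin x + 2cos 2x + 4sin 2x
((D + E_3pi/2 + E_alpha) + D) f = (18/17)cos x - (72/17)sin x + (2296/289)cos 2x + (2342/289)sin 2x

g(x) = (18/17)cos x - (72/17)sin x + (2296/289)cos 2x + (2342/289)sin 2x


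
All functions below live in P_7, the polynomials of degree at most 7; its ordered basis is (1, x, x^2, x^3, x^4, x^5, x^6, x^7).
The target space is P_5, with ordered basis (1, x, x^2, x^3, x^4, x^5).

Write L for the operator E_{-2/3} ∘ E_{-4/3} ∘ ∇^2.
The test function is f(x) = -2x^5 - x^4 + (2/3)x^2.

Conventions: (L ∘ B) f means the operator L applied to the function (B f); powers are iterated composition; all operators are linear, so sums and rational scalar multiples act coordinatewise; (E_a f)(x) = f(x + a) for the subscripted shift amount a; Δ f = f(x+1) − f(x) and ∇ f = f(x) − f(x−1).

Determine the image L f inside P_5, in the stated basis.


∇ f = -10x^4 + 16x^3 - 14x^2 + (22/3)x - 5/3
∇ ∇ f = -40x^3 + 108x^2 - 116x + 142/3
E_{-4/3} ∇^2 f = -40x^3 + 268x^2 - (1852/3)x + 13198/27
E_{-2/3} E_{-4/3} ∇^2 f = -40x^3 + 348x^2 - 1028x + 3094/3

the image equals g(x) = -40x^3 + 348x^2 - 1028x + 3094/3


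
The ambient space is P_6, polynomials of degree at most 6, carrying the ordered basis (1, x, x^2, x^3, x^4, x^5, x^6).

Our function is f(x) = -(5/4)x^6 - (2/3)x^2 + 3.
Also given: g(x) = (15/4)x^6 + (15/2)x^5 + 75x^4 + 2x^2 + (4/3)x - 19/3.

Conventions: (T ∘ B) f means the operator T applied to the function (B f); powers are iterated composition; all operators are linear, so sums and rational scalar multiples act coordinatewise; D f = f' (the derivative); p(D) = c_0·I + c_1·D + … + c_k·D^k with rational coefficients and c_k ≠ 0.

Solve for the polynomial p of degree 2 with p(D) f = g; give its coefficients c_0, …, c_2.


D^0 f = -(5/4)x^6 - (2/3)x^2 + 3
D^1 f = -(15/2)x^5 - (4/3)x
D^2 f = -(75/2)x^4 - 4/3
matching coefficients of g against c_0 f + c_1 Df + … from the top degree down determines the c_i
solution: c_0 = -3, c_1 = -1, c_2 = -2

c_0 = -3, c_1 = -1, c_2 = -2


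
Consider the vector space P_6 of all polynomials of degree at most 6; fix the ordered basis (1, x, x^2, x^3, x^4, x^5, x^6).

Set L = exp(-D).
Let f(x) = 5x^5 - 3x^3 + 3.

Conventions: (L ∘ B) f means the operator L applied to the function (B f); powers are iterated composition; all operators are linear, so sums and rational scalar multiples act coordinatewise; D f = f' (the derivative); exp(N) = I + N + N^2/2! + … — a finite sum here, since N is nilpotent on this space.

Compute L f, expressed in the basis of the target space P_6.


order-1 term: -25x^4 + 9x^2
order-2 term: 50x^3 - 9x
order-3 term: -50x^2 + 3
order-4 term: 25x
order-5 term: -5
the series for exp(-D) f terminates at order 5
exp(-D) f = 5x^5 - 25x^4 + 47x^3 - 41x^2 + 16x + 1

the image equals g(x) = 5x^5 - 25x^4 + 47x^3 - 41x^2 + 16x + 1


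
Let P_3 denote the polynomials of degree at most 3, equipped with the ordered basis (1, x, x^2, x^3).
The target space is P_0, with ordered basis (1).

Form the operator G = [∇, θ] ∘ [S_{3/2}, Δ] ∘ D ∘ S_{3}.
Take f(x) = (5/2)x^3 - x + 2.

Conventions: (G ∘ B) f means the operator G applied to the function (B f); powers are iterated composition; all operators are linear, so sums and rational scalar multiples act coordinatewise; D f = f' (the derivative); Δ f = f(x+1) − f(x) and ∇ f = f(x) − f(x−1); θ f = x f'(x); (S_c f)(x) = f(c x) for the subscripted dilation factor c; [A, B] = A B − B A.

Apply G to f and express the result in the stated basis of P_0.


S_{3} f = (135/2)x^3 - 3x + 2
D S_{3} f = (405/2)x^2 - 3
Δ (D ∘ S_{3}) f = 405x + 405/2
S_{3/2} Δ (D ∘ S_{3}) f = (1215/2)x + 405/2
S_{3/2} (D ∘ S_{3}) f = (3645/8)x^2 - 3
Δ S_{3/2} (D ∘ S_{3}) f = (3645/4)x + 3645/8
[S_{3/2}, Δ] (D ∘ S_{3}) f = -(1215/4)x - 2025/8
θ [S_{3/2}, Δ] (D ∘ S_{3}) f = -(1215/4)x
∇ θ [S_{3/2}, Δ] (D ∘ S_{3}) f = -1215/4
∇ [S_{3/2}, Δ] (D ∘ S_{3}) f = -1215/4
θ ∇ [S_{3/2}, Δ] (D ∘ S_{3}) f = 0
[∇, θ] [S_{3/2}, Δ] (D ∘ S_{3}) f = -1215/4

g(x) = -1215/4


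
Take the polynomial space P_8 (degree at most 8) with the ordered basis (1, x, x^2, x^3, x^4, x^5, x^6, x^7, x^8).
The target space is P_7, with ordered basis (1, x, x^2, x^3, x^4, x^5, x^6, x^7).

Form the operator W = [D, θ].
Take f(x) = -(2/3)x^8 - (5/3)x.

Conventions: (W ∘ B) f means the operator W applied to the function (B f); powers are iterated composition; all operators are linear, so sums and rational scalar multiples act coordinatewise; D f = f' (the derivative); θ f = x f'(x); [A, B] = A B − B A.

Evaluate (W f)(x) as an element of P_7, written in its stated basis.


θ f = -(16/3)x^8 - (5/3)x
D θ f = -(128/3)x^7 - 5/3
D f = -(16/3)x^7 - 5/3
θ D f = -(112/3)x^7
[D, θ] f = -(16/3)x^7 - 5/3

the image equals g(x) = -(16/3)x^7 - 5/3


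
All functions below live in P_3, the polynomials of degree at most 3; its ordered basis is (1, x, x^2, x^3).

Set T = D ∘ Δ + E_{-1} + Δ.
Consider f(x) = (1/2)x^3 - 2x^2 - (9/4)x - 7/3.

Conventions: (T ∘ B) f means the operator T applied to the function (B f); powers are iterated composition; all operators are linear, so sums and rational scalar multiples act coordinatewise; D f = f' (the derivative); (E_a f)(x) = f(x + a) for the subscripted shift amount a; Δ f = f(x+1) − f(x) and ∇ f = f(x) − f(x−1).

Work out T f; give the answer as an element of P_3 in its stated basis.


the result is g(x) = (1/2)x^3 - 2x^2 + (15/4)x - 53/6

Δ f = (3/2)x^2 - (5/2)x - 15/4
D Δ f = 3x - 5/2
E_{-1} f = (1/2)x^3 - (7/2)x^2 + (13/4)x - 31/12
Δ f = (3/2)x^2 - (5/2)x - 15/4
(D ∘ Δ + E_{-1} + Δ) f = (1/2)x^3 - 2x^2 + (15/4)x - 53/6


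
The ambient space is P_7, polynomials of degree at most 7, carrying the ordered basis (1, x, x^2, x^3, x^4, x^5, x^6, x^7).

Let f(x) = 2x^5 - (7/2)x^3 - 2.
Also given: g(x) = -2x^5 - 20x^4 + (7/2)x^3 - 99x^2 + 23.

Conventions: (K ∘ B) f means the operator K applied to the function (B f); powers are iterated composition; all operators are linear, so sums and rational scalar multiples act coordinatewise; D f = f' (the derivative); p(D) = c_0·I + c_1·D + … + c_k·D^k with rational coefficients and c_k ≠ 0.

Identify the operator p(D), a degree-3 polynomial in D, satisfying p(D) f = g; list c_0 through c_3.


D^0 f = 2x^5 - (7/2)x^3 - 2
D^1 f = 10x^4 - (21/2)x^2
D^2 f = 40x^3 - 21x
D^3 f = 120x^2 - 21
matching coefficients of g against c_0 f + c_1 Df + … from the top degree down determines the c_i
solution: c_0 = -1, c_1 = -2, c_2 = 0, c_3 = -1

c_0 = -1, c_1 = -2, c_2 = 0, c_3 = -1


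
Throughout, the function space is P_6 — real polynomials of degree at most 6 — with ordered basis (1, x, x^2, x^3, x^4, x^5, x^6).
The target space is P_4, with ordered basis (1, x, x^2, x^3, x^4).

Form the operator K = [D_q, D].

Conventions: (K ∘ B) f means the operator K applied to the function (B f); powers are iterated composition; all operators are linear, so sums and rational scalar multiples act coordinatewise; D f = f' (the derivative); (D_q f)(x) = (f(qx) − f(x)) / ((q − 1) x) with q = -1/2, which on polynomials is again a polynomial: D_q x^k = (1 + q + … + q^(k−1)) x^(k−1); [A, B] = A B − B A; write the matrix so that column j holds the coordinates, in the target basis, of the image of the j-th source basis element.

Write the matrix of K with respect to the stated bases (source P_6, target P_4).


image of 1: 0
image of x: 0
image of x^2: 3/2
image of x^3: 0
image of x^4: (9/8)x^2
image of x^5: (3/8)x^3
image of x^6: (27/32)x^4
each image's coordinates form column j of the matrix

the matrix is [[0, 0, 3/2, 0, 0, 0, 0]; [0, 0, 0, 0, 0, 0, 0]; [0, 0, 0, 0, 9/8, 0, 0]; [0, 0, 0, 0, 0, 3/8, 0]; [0, 0, 0, 0, 0, 0, 27/32]] (rows listed top to bottom)


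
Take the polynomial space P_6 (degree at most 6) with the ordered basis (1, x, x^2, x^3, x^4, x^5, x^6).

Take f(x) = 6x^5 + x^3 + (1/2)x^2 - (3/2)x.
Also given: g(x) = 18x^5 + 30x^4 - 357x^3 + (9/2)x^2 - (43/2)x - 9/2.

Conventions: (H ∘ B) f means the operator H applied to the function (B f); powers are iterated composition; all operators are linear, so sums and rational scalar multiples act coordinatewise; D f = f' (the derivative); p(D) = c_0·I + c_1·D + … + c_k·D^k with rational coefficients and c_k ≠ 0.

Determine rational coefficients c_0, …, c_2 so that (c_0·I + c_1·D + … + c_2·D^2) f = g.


p(D) = 3·I + D − 3·D^2, i.e. c_0 = 3, c_1 = 1, c_2 = -3

D^0 f = 6x^5 + x^3 + (1/2)x^2 - (3/2)x
D^1 f = 30x^4 + 3x^2 + x - 3/2
D^2 f = 120x^3 + 6x + 1
matching coefficients of g against c_0 f + c_1 Df + … from the top degree down determines the c_i
solution: c_0 = 3, c_1 = 1, c_2 = -3


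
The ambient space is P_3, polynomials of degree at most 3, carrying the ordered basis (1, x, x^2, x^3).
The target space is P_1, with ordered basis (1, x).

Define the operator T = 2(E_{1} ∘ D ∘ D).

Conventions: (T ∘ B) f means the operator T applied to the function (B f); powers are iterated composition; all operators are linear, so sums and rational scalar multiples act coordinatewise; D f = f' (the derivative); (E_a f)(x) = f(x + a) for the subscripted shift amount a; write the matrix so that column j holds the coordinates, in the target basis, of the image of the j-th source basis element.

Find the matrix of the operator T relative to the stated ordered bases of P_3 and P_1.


the matrix is [[0, 0, 4, 12]; [0, 0, 0, 12]] (rows listed top to bottom)

image of 1: 0
image of x: 0
image of x^2: 4
image of x^3: 12x + 12
each image's coordinates form column j of the matrix


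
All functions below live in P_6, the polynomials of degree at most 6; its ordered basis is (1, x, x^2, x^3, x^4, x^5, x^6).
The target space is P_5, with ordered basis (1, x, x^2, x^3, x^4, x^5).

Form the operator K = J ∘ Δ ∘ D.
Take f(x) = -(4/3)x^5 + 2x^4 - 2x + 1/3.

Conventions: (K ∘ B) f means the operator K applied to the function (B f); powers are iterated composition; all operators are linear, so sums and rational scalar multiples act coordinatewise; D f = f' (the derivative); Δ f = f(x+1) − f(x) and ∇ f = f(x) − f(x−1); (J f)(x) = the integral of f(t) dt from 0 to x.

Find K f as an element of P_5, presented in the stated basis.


the result is g(x) = -(20/3)x^4 - (16/3)x^3 - (4/3)x^2 + (4/3)x

D f = -(20/3)x^4 + 8x^3 - 2
Δ D f = -(80/3)x^3 - 16x^2 - (8/3)x + 4/3
J Δ D f = -(20/3)x^4 - (16/3)x^3 - (4/3)x^2 + (4/3)x
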